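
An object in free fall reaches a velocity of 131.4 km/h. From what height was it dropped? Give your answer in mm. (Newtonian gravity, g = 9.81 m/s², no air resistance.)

v = 131.4 km/h × 0.2777777777777778 = 36.5 m/s
h = v² / (2g) = 36.5² / (2 × 9.81) = 67.9027 m
h = 67.9027 m / 0.001 = 67900 mm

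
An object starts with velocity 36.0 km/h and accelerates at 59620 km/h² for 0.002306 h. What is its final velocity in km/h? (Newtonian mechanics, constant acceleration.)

v₀ = 36.0 km/h × 0.2777777777777778 = 10.0 m/s
a = 59620 km/h² × 7.716049382716049e-05 = 4.60031 m/s²
t = 0.002306 h × 3600.0 = 8.3016 s
v = v₀ + a × t = 10.0 + 4.60031 × 8.3016 = 48.1899 m/s
v = 48.1899 m/s / 0.2777777777777778 = 173.5 km/h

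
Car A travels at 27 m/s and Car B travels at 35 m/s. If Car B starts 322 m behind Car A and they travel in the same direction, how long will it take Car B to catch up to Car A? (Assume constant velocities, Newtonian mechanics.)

Relative speed: v_rel = 35 - 27 = 8 m/s
Time to catch: t = d₀/v_rel = 322/8 = 40.25 s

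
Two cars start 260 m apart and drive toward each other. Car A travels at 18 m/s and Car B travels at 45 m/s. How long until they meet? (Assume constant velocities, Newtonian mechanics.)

Combined speed: v_combined = 18 + 45 = 63 m/s
Time to meet: t = d/v_combined = 260/63 = 4.13 s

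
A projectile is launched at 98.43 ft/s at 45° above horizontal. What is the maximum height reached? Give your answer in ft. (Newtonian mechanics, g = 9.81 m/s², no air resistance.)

v₀ = 98.43 ft/s × 0.3048 = 30.0015 m/s
H = v₀² × sin²(θ) / (2g) = 30.0015² × sin(45°)² / (2 × 9.81) = 900.09 × 0.5 / 19.62 = 22.9381 m
H = 22.9381 m / 0.3048 = 75.26 ft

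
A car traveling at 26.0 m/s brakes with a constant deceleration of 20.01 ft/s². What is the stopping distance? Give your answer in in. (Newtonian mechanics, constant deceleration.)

a = 20.01 ft/s² × 0.3048 = 6.09905 m/s²
d = v₀² / (2a) = 26.0² / (2 × 6.09905) = 676.0 / 12.1981 = 55.4185 m
d = 55.4185 m / 0.0254 = 2182 in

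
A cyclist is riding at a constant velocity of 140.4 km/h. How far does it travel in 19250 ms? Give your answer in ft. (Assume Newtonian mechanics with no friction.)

v = 140.4 km/h × 0.2777777777777778 = 39.0 m/s
t = 19250 ms × 0.001 = 19.25 s
d = v × t = 39.0 × 19.25 = 750.75 m
d = 750.75 m / 0.3048 = 2463 ft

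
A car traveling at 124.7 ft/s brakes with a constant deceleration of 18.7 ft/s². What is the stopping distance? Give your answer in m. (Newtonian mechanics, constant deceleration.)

v₀ = 124.7 ft/s × 0.3048 = 38.0086 m/s
a = 18.7 ft/s² × 0.3048 = 5.69976 m/s²
d = v₀² / (2a) = 38.0086² / (2 × 5.69976) = 1444.65 / 11.3995 = 126.7 m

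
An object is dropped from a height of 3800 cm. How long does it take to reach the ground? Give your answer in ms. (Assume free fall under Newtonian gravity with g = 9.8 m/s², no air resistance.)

h = 3800 cm × 0.01 = 38.0 m
t = √(2h/g) = √(2 × 38.0 / 9.8) = 2.7848 s
t = 2.7848 s / 0.001 = 2785 ms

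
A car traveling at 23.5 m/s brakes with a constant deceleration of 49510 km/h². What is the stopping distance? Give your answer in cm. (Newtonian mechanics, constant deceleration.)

a = 49510 km/h² × 7.716049382716049e-05 = 3.82022 m/s²
d = v₀² / (2a) = 23.5² / (2 × 3.82022) = 552.25 / 7.64044 = 72.2799 m
d = 72.2799 m / 0.01 = 7228 cm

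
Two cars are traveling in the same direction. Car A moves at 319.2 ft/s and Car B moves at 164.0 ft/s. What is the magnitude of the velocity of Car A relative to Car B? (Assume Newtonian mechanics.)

v_rel = |v_A - v_B| = |319.2 - 164.0| = 155.2 ft/s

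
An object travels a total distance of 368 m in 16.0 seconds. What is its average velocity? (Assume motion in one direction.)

v_avg = Δd / Δt = 368 / 16.0 = 23.0 m/s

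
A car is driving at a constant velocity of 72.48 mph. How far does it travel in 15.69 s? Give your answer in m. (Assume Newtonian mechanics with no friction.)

v = 72.48 mph × 0.44704 = 32.4015 m/s
d = v × t = 32.4015 × 15.69 = 508.4 m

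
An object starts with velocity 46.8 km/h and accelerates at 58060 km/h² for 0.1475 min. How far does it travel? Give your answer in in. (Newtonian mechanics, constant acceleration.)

v₀ = 46.8 km/h × 0.2777777777777778 = 13.0 m/s
a = 58060 km/h² × 7.716049382716049e-05 = 4.47994 m/s²
t = 0.1475 min × 60.0 = 8.85 s
d = v₀ × t + ½ × a × t² = 13.0 × 8.85 + 0.5 × 4.47994 × 8.85² = 290.49 m
d = 290.49 m / 0.0254 = 11440 in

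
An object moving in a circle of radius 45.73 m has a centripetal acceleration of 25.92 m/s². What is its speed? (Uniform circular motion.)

v = √(a_c × r) = √(25.92 × 45.73) = 34.43 m/s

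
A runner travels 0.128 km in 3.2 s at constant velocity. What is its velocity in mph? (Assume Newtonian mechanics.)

d = 0.128 km × 1000.0 = 128.0 m
v = d / t = 128.0 / 3.2 = 40.0 m/s
v = 40.0 m/s / 0.44704 = 89.48 mph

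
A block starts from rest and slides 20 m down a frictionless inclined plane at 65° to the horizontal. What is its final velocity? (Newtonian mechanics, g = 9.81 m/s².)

a = g sin(θ) = 9.81 × sin(65°) = 8.8909 m/s²
v = √(2ad) = √(2 × 8.8909 × 20) = 18.86 m/s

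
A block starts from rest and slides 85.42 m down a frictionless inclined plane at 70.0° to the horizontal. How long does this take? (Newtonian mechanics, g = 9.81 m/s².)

a = g sin(θ) = 9.81 × sin(70.0°) = 9.2184 m/s²
t = √(2d/a) = √(2 × 85.42 / 9.2184) = 4.3 s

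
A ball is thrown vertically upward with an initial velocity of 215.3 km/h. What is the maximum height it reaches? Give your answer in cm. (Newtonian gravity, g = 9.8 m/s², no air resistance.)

v₀ = 215.3 km/h × 0.2777777777777778 = 59.8056 m/s
h_max = v₀² / (2g) = 59.8056² / (2 × 9.8) = 3576.71 / 19.6 = 182.485 m
h_max = 182.485 m / 0.01 = 18250 cm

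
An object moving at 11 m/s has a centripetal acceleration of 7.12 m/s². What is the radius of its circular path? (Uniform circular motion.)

r = v²/a_c = 11²/7.12 = 16.99 m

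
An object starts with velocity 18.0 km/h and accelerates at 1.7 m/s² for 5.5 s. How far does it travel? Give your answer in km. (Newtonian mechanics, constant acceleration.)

v₀ = 18.0 km/h × 0.2777777777777778 = 5.0 m/s
d = v₀ × t + ½ × a × t² = 5.0 × 5.5 + 0.5 × 1.7 × 5.5² = 53.2125 m
d = 53.2125 m / 1000.0 = 0.05321 km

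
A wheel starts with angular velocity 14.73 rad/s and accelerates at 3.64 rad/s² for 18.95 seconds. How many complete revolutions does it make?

θ = ω₀t + ½αt² = 14.73×18.95 + ½×3.64×18.95² = 932.70005 rad
Total revolutions = θ/(2π) = 932.70005/(2π) = 148.44
Complete revolutions = ⌊148.44⌋ = 148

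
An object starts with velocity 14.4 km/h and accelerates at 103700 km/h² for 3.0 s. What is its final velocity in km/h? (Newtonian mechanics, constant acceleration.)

v₀ = 14.4 km/h × 0.2777777777777778 = 4.0 m/s
a = 103700 km/h² × 7.716049382716049e-05 = 8.00154 m/s²
v = v₀ + a × t = 4.0 + 8.00154 × 3.0 = 28.0046 m/s
v = 28.0046 m/s / 0.2777777777777778 = 100.8 km/h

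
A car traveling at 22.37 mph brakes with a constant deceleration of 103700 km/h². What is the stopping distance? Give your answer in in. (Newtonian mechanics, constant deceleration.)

v₀ = 22.37 mph × 0.44704 = 10.0003 m/s
a = 103700 km/h² × 7.716049382716049e-05 = 8.00154 m/s²
d = v₀² / (2a) = 10.0003² / (2 × 8.00154) = 100.006 / 16.0031 = 6.24916 m
d = 6.24916 m / 0.0254 = 246.0 in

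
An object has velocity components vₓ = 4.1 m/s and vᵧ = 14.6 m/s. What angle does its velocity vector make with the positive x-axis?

θ = arctan(vᵧ/vₓ) = arctan(14.6/4.1) = 74.31°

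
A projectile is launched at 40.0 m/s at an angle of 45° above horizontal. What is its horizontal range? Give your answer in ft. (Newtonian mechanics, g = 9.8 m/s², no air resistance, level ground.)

R = v₀² × sin(2θ) / g = 40.0² × sin(2 × 45°) / 9.8 = 1600.0 × 1.0 / 9.8 = 163.265 m
R = 163.265 m / 0.3048 = 535.6 ft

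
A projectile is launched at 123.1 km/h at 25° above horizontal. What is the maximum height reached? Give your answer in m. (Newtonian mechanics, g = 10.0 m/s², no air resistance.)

v₀ = 123.1 km/h × 0.2777777777777778 = 34.1944 m/s
H = v₀² × sin²(θ) / (2g) = 34.1944² × sin(25°)² / (2 × 10.0) = 1169.26 × 0.178606 / 20.0 = 10.44 m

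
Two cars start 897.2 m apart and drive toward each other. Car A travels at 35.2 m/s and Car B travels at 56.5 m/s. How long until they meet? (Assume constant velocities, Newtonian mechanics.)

Combined speed: v_combined = 35.2 + 56.5 = 91.7 m/s
Time to meet: t = d/v_combined = 897.2/91.7 = 9.78 s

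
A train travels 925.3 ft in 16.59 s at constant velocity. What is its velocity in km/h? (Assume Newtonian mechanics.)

d = 925.3 ft × 0.3048 = 282.031 m
v = d / t = 282.031 / 16.59 = 17.0001 m/s
v = 17.0001 m/s / 0.2777777777777778 = 61.2 km/h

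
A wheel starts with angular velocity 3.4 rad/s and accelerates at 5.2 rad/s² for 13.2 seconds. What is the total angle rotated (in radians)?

θ = ω₀t + ½αt² = 3.4×13.2 + ½×5.2×13.2² = 497.9 rad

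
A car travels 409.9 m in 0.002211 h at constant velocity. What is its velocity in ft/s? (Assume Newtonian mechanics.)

t = 0.002211 h × 3600.0 = 7.9596 s
v = d / t = 409.9 / 7.9596 = 51.4976 m/s
v = 51.4976 m/s / 0.3048 = 169.0 ft/s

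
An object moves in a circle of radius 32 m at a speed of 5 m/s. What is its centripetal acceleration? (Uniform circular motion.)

a_c = v²/r = 5²/32 = 25/32 = 0.78 m/s²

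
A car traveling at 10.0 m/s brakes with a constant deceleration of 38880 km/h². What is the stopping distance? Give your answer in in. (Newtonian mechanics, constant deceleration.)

a = 38880 km/h² × 7.716049382716049e-05 = 3.0 m/s²
d = v₀² / (2a) = 10.0² / (2 × 3.0) = 100.0 / 6.0 = 16.6667 m
d = 16.6667 m / 0.0254 = 656.2 in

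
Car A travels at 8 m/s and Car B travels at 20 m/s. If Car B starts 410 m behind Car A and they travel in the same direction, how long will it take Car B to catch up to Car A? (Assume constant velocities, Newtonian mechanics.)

Relative speed: v_rel = 20 - 8 = 12 m/s
Time to catch: t = d₀/v_rel = 410/12 = 34.17 s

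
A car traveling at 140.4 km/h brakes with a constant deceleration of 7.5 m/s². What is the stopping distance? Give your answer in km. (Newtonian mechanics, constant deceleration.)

v₀ = 140.4 km/h × 0.2777777777777778 = 39.0 m/s
d = v₀² / (2a) = 39.0² / (2 × 7.5) = 1521.0 / 15.0 = 101.4 m
d = 101.4 m / 1000.0 = 0.1014 km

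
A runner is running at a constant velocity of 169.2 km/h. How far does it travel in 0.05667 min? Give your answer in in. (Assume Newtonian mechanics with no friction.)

v = 169.2 km/h × 0.2777777777777778 = 47.0 m/s
t = 0.05667 min × 60.0 = 3.4002 s
d = v × t = 47.0 × 3.4002 = 159.809 m
d = 159.809 m / 0.0254 = 6292 in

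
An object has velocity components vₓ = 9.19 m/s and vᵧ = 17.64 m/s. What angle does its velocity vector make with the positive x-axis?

θ = arctan(vᵧ/vₓ) = arctan(17.64/9.19) = 62.48°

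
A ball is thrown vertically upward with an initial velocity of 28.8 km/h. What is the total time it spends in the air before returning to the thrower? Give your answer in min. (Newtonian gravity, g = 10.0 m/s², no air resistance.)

v₀ = 28.8 km/h × 0.2777777777777778 = 8.0 m/s
t_total = 2 × v₀ / g = 2 × 8.0 / 10.0 = 1.6 s
t_total = 1.6 s / 60.0 = 0.02667 min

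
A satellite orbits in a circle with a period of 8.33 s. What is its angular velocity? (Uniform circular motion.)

ω = 2π/T = 2π/8.33 = 0.7543 rad/s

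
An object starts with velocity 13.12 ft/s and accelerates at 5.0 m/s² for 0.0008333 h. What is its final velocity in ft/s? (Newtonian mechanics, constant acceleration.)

v₀ = 13.12 ft/s × 0.3048 = 3.99898 m/s
t = 0.0008333 h × 3600.0 = 2.99988 s
v = v₀ + a × t = 3.99898 + 5.0 × 2.99988 = 18.9984 m/s
v = 18.9984 m/s / 0.3048 = 62.33 ft/s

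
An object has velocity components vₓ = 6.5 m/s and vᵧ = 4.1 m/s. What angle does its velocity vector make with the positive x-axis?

θ = arctan(vᵧ/vₓ) = arctan(4.1/6.5) = 32.24°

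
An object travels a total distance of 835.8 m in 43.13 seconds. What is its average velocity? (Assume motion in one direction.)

v_avg = Δd / Δt = 835.8 / 43.13 = 19.38 m/s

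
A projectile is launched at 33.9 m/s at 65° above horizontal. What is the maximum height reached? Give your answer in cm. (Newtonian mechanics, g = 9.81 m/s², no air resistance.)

H = v₀² × sin²(θ) / (2g) = 33.9² × sin(65°)² / (2 × 9.81) = 1149.21 × 0.821394 / 19.62 = 48.1118 m
H = 48.1118 m / 0.01 = 4811 cm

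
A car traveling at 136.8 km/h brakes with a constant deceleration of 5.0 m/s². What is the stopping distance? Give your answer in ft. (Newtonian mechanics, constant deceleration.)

v₀ = 136.8 km/h × 0.2777777777777778 = 38.0 m/s
d = v₀² / (2a) = 38.0² / (2 × 5.0) = 1444.0 / 10.0 = 144.4 m
d = 144.4 m / 0.3048 = 473.8 ft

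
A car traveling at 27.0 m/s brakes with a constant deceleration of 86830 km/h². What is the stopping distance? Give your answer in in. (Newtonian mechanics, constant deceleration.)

a = 86830 km/h² × 7.716049382716049e-05 = 6.69985 m/s²
d = v₀² / (2a) = 27.0² / (2 × 6.69985) = 729.0 / 13.3997 = 54.4042 m
d = 54.4042 m / 0.0254 = 2142 in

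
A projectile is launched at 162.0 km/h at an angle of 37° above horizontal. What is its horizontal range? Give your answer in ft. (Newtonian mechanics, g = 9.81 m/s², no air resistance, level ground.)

v₀ = 162.0 km/h × 0.2777777777777778 = 45.0 m/s
R = v₀² × sin(2θ) / g = 45.0² × sin(2 × 37°) / 9.81 = 2025.0 × 0.961262 / 9.81 = 198.426 m
R = 198.426 m / 0.3048 = 651.0 ft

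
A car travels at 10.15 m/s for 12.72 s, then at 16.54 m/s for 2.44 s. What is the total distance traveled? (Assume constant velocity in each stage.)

d₁ = v₁t₁ = 10.15 × 12.72 = 129.108 m
d₂ = v₂t₂ = 16.54 × 2.44 = 40.3576 m
d_total = 129.108 + 40.3576 = 169.47 m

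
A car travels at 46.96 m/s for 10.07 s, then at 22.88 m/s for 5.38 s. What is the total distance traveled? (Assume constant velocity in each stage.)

d₁ = v₁t₁ = 46.96 × 10.07 = 472.8872 m
d₂ = v₂t₂ = 22.88 × 5.38 = 123.0944 m
d_total = 472.8872 + 123.0944 = 595.98 m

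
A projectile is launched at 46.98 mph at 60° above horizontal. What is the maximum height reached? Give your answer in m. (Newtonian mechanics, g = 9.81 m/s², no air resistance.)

v₀ = 46.98 mph × 0.44704 = 21.0019 m/s
H = v₀² × sin²(θ) / (2g) = 21.0019² × sin(60°)² / (2 × 9.81) = 441.08 × 0.75 / 19.62 = 16.86 m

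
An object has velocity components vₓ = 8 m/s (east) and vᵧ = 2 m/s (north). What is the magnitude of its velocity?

|v| = √(vₓ² + vᵧ²) = √(8² + 2²) = √(68) = 8.25 m/s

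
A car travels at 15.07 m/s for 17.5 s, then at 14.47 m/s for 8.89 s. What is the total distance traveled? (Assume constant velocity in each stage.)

d₁ = v₁t₁ = 15.07 × 17.5 = 263.725 m
d₂ = v₂t₂ = 14.47 × 8.89 = 128.6383 m
d_total = 263.725 + 128.6383 = 392.36 m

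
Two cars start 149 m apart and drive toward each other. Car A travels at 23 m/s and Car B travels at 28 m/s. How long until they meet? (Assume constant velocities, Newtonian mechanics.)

Combined speed: v_combined = 23 + 28 = 51 m/s
Time to meet: t = d/v_combined = 149/51 = 2.92 s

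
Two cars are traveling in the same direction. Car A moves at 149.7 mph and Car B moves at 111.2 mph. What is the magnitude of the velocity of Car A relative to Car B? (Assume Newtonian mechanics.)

v_rel = |v_A - v_B| = |149.7 - 111.2| = 38.5 mph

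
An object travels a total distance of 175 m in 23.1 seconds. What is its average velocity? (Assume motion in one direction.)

v_avg = Δd / Δt = 175 / 23.1 = 7.58 m/s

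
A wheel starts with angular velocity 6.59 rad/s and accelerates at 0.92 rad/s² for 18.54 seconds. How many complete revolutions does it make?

θ = ω₀t + ½αt² = 6.59×18.54 + ½×0.92×18.54² = 280.295136 rad
Total revolutions = θ/(2π) = 280.295136/(2π) = 44.61
Complete revolutions = ⌊44.61⌋ = 44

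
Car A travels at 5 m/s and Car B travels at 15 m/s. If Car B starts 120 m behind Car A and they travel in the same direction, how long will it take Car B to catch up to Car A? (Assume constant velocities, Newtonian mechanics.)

Relative speed: v_rel = 15 - 5 = 10 m/s
Time to catch: t = d₀/v_rel = 120/10 = 12.0 s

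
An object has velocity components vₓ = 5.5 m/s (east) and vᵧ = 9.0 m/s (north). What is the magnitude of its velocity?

|v| = √(vₓ² + vᵧ²) = √(5.5² + 9.0²) = √(111.25) = 10.55 m/s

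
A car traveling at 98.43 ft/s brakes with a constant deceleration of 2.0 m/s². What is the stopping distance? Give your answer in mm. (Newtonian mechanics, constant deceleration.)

v₀ = 98.43 ft/s × 0.3048 = 30.0015 m/s
d = v₀² / (2a) = 30.0015² / (2 × 2.0) = 900.09 / 4.0 = 225.023 m
d = 225.023 m / 0.001 = 225000 mm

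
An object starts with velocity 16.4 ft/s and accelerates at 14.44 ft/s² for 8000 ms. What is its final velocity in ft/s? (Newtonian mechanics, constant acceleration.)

v₀ = 16.4 ft/s × 0.3048 = 4.99872 m/s
a = 14.44 ft/s² × 0.3048 = 4.40131 m/s²
t = 8000 ms × 0.001 = 8.0 s
v = v₀ + a × t = 4.99872 + 4.40131 × 8.0 = 40.2092 m/s
v = 40.2092 m/s / 0.3048 = 131.9 ft/s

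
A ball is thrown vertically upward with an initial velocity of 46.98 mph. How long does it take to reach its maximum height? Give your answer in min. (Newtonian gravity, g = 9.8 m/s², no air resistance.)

v₀ = 46.98 mph × 0.44704 = 21.0019 m/s
t_up = v₀ / g = 21.0019 / 9.8 = 2.14305 s
t_up = 2.14305 s / 60.0 = 0.03572 min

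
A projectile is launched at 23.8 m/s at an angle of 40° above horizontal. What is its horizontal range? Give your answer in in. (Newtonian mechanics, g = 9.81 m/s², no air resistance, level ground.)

R = v₀² × sin(2θ) / g = 23.8² × sin(2 × 40°) / 9.81 = 566.44 × 0.984808 / 9.81 = 56.8639 m
R = 56.8639 m / 0.0254 = 2239 in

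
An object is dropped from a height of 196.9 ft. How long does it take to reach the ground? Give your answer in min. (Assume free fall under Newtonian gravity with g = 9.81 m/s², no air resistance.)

h = 196.9 ft × 0.3048 = 60.0151 m
t = √(2h/g) = √(2 × 60.0151 / 9.81) = 3.49793 s
t = 3.49793 s / 60.0 = 0.0583 min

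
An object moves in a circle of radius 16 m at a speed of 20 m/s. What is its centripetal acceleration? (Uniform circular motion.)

a_c = v²/r = 20²/16 = 400/16 = 25.0 m/s²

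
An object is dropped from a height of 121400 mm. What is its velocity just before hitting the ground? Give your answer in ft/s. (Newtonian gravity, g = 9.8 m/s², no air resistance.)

h = 121400 mm × 0.001 = 121.4 m
v = √(2gh) = √(2 × 9.8 × 121.4) = 48.7795 m/s
v = 48.7795 m/s / 0.3048 = 160.0 ft/s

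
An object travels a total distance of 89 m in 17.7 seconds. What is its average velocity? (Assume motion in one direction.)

v_avg = Δd / Δt = 89 / 17.7 = 5.03 m/s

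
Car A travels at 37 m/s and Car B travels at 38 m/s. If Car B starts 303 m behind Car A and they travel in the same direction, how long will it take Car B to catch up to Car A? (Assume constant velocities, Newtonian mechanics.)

Relative speed: v_rel = 38 - 37 = 1 m/s
Time to catch: t = d₀/v_rel = 303/1 = 303.0 s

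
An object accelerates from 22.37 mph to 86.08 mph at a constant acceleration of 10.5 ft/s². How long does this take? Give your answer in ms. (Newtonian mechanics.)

v₀ = 22.37 mph × 0.44704 = 10.0003 m/s
v = 86.08 mph × 0.44704 = 38.4812 m/s
a = 10.5 ft/s² × 0.3048 = 3.2004 m/s²
t = (v - v₀) / a = (38.4812 - 10.0003) / 3.2004 = 8.89917 s
t = 8.89917 s / 0.001 = 8899 ms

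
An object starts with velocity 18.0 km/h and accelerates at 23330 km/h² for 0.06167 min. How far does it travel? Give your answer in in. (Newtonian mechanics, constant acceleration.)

v₀ = 18.0 km/h × 0.2777777777777778 = 5.0 m/s
a = 23330 km/h² × 7.716049382716049e-05 = 1.80015 m/s²
t = 0.06167 min × 60.0 = 3.7002 s
d = v₀ × t + ½ × a × t² = 5.0 × 3.7002 + 0.5 × 1.80015 × 3.7002² = 30.8244 m
d = 30.8244 m / 0.0254 = 1214 in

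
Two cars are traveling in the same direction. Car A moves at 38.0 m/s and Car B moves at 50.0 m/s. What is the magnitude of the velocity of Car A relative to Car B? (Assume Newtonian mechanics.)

v_rel = |v_A - v_B| = |38.0 - 50.0| = 12.0 m/s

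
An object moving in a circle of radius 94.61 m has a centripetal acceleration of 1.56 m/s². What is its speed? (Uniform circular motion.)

v = √(a_c × r) = √(1.56 × 94.61) = 12.15 m/s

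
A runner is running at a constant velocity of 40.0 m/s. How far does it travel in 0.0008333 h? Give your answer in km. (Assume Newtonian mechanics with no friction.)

t = 0.0008333 h × 3600.0 = 2.99988 s
d = v × t = 40.0 × 2.99988 = 119.995 m
d = 119.995 m / 1000.0 = 0.12 km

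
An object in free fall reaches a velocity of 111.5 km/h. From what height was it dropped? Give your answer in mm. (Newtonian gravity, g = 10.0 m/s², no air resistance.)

v = 111.5 km/h × 0.2777777777777778 = 30.9722 m/s
h = v² / (2g) = 30.9722² / (2 × 10.0) = 47.9639 m
h = 47.9639 m / 0.001 = 47960 mm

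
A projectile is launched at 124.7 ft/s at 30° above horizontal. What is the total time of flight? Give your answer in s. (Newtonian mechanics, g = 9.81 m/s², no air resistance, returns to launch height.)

v₀ = 124.7 ft/s × 0.3048 = 38.0086 m/s
T = 2 × v₀ × sin(θ) / g = 2 × 38.0086 × sin(30°) / 9.81 = 2 × 38.0086 × 0.5 / 9.81 = 3.874 s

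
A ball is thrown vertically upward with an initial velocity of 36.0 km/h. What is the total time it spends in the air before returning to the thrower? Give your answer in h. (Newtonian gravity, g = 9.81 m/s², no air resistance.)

v₀ = 36.0 km/h × 0.2777777777777778 = 10.0 m/s
t_total = 2 × v₀ / g = 2 × 10.0 / 9.81 = 2.03874 s
t_total = 2.03874 s / 3600.0 = 0.0005663 h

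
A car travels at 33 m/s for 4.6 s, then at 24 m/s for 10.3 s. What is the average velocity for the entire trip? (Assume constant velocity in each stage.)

d₁ = v₁t₁ = 33 × 4.6 = 151.8 m
d₂ = v₂t₂ = 24 × 10.3 = 247.2 m
d_total = 399.0 m, t_total = 14.9 s
v_avg = d_total/t_total = 399.0/14.9 = 26.78 m/s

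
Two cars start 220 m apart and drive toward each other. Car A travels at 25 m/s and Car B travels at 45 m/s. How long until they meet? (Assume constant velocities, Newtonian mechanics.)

Combined speed: v_combined = 25 + 45 = 70 m/s
Time to meet: t = d/v_combined = 220/70 = 3.14 s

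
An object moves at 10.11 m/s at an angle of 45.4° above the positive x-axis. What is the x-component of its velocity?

vₓ = v cos(θ) = 10.11 × cos(45.4°) = 7.1 m/s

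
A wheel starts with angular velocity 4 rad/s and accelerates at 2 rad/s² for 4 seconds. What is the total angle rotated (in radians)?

θ = ω₀t + ½αt² = 4×4 + ½×2×4² = 32.0 rad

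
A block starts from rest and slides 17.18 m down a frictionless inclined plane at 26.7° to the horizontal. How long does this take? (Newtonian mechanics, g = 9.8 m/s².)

a = g sin(θ) = 9.8 × sin(26.7°) = 4.4033 m/s²
t = √(2d/a) = √(2 × 17.18 / 4.4033) = 2.79 s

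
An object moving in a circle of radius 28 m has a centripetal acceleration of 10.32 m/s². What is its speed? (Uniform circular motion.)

v = √(a_c × r) = √(10.32 × 28) = 17.0 m/s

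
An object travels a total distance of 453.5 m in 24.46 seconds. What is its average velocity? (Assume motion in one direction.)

v_avg = Δd / Δt = 453.5 / 24.46 = 18.54 m/s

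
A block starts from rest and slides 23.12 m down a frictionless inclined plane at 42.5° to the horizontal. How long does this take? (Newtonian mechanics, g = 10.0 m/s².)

a = g sin(θ) = 10.0 × sin(42.5°) = 6.7559 m/s²
t = √(2d/a) = √(2 × 23.12 / 6.7559) = 2.62 s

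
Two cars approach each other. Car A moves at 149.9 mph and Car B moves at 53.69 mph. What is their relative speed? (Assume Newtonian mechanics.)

v_rel = v_A + v_B = 149.9 + 53.69 = 203.59 mph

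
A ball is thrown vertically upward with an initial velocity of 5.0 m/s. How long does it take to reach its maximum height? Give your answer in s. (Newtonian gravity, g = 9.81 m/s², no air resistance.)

t_up = v₀ / g = 5.0 / 9.81 = 0.5097 s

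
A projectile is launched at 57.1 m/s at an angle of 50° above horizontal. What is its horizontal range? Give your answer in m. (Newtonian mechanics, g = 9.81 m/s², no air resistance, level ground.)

R = v₀² × sin(2θ) / g = 57.1² × sin(2 × 50°) / 9.81 = 3260.41 × 0.984808 / 9.81 = 327.3 m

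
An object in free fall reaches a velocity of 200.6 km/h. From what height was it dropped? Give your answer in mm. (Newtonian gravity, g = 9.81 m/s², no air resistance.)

v = 200.6 km/h × 0.2777777777777778 = 55.7222 m/s
h = v² / (2g) = 55.7222² / (2 × 9.81) = 158.255 m
h = 158.255 m / 0.001 = 158300 mm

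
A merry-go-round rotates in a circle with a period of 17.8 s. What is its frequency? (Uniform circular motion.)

f = 1/T = 1/17.8 = 0.0562 Hz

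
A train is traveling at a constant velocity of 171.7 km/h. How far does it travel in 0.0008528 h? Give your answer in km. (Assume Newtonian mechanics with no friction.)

v = 171.7 km/h × 0.2777777777777778 = 47.6944 m/s
t = 0.0008528 h × 3600.0 = 3.07008 s
d = v × t = 47.6944 × 3.07008 = 146.426 m
d = 146.426 m / 1000.0 = 0.1464 km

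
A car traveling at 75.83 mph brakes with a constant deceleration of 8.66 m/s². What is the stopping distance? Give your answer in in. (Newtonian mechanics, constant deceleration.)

v₀ = 75.83 mph × 0.44704 = 33.899 m/s
d = v₀² / (2a) = 33.899² / (2 × 8.66) = 1149.14 / 17.32 = 66.3476 m
d = 66.3476 m / 0.0254 = 2612 in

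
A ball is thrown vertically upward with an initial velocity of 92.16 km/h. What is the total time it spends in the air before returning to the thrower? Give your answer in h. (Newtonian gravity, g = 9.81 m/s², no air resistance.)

v₀ = 92.16 km/h × 0.2777777777777778 = 25.6 m/s
t_total = 2 × v₀ / g = 2 × 25.6 / 9.81 = 5.21916 s
t_total = 5.21916 s / 3600.0 = 0.00145 h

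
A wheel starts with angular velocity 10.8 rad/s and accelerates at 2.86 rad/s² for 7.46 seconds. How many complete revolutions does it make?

θ = ω₀t + ½αt² = 10.8×7.46 + ½×2.86×7.46² = 160.149788 rad
Total revolutions = θ/(2π) = 160.149788/(2π) = 25.49
Complete revolutions = ⌊25.49⌋ = 25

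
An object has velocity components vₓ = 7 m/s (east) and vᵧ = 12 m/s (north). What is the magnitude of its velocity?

|v| = √(vₓ² + vᵧ²) = √(7² + 12²) = √(193) = 13.89 m/s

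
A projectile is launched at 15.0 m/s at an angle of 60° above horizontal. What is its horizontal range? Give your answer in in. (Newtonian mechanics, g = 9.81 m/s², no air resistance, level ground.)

R = v₀² × sin(2θ) / g = 15.0² × sin(2 × 60°) / 9.81 = 225.0 × 0.866025 / 9.81 = 19.863 m
R = 19.863 m / 0.0254 = 782.0 in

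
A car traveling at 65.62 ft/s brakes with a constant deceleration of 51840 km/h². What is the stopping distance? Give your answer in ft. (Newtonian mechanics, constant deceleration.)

v₀ = 65.62 ft/s × 0.3048 = 20.001 m/s
a = 51840 km/h² × 7.716049382716049e-05 = 4.0 m/s²
d = v₀² / (2a) = 20.001² / (2 × 4.0) = 400.04 / 8.0 = 50.005 m
d = 50.005 m / 0.3048 = 164.1 ft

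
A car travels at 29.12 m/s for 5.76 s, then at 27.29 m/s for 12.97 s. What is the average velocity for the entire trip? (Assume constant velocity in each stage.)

d₁ = v₁t₁ = 29.12 × 5.76 = 167.7312 m
d₂ = v₂t₂ = 27.29 × 12.97 = 353.9513 m
d_total = 521.6825 m, t_total = 18.73 s
v_avg = d_total/t_total = 521.6825/18.73 = 27.85 m/s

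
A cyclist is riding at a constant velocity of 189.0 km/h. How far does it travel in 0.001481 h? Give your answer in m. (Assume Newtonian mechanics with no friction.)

v = 189.0 km/h × 0.2777777777777778 = 52.5 m/s
t = 0.001481 h × 3600.0 = 5.3316 s
d = v × t = 52.5 × 5.3316 = 279.9 m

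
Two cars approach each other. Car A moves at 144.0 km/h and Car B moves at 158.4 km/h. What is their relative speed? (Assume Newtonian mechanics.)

v_rel = v_A + v_B = 144.0 + 158.4 = 302.4 km/h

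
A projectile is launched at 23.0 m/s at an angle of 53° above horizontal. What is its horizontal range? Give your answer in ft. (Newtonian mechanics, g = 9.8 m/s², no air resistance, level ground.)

R = v₀² × sin(2θ) / g = 23.0² × sin(2 × 53°) / 9.8 = 529.0 × 0.961262 / 9.8 = 51.8885 m
R = 51.8885 m / 0.3048 = 170.2 ft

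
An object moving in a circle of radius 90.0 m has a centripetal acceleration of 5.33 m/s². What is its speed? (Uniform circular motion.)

v = √(a_c × r) = √(5.33 × 90.0) = 21.9 m/s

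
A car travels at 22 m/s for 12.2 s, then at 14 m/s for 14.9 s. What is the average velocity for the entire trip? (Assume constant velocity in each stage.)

d₁ = v₁t₁ = 22 × 12.2 = 268.4 m
d₂ = v₂t₂ = 14 × 14.9 = 208.6 m
d_total = 477.0 m, t_total = 27.1 s
v_avg = d_total/t_total = 477.0/27.1 = 17.6 m/s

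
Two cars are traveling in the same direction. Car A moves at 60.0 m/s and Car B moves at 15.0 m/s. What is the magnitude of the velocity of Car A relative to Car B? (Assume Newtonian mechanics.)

v_rel = |v_A - v_B| = |60.0 - 15.0| = 45.0 m/s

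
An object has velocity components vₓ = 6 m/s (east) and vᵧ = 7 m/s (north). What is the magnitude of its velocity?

|v| = √(vₓ² + vᵧ²) = √(6² + 7²) = √(85) = 9.22 m/s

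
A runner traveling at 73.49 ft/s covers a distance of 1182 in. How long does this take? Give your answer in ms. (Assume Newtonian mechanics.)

d = 1182 in × 0.0254 = 30.0228 m
v = 73.49 ft/s × 0.3048 = 22.3998 m/s
t = d / v = 30.0228 / 22.3998 = 1.34032 s
t = 1.34032 s / 0.001 = 1340 ms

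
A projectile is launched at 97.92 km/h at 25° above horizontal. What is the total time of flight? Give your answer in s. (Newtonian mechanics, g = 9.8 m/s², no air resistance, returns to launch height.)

v₀ = 97.92 km/h × 0.2777777777777778 = 27.2 m/s
T = 2 × v₀ × sin(θ) / g = 2 × 27.2 × sin(25°) / 9.8 = 2 × 27.2 × 0.422618 / 9.8 = 2.346 s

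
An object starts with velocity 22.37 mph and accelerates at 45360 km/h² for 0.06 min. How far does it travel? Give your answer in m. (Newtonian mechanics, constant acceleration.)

v₀ = 22.37 mph × 0.44704 = 10.0003 m/s
a = 45360 km/h² × 7.716049382716049e-05 = 3.5 m/s²
t = 0.06 min × 60.0 = 3.6 s
d = v₀ × t + ½ × a × t² = 10.0003 × 3.6 + 0.5 × 3.5 × 3.6² = 58.68 m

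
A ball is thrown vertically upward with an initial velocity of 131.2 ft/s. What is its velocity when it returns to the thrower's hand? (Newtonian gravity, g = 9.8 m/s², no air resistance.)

By conservation of energy (no air resistance), the ball returns to the throw height with the same speed as launch, but directed downward.
|v_ground| = v₀ = 131.2 ft/s
v_ground = 131.2 ft/s (downward)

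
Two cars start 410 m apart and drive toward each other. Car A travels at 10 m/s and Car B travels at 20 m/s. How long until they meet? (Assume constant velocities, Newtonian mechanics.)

Combined speed: v_combined = 10 + 20 = 30 m/s
Time to meet: t = d/v_combined = 410/30 = 13.67 s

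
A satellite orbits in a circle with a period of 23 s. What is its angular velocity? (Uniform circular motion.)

ω = 2π/T = 2π/23 = 0.2732 rad/s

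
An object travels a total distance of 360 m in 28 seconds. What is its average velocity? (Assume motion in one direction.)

v_avg = Δd / Δt = 360 / 28 = 12.86 m/s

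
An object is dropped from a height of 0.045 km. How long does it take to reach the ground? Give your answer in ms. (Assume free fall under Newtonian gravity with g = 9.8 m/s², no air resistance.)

h = 0.045 km × 1000.0 = 45.0 m
t = √(2h/g) = √(2 × 45.0 / 9.8) = 3.03046 s
t = 3.03046 s / 0.001 = 3030 ms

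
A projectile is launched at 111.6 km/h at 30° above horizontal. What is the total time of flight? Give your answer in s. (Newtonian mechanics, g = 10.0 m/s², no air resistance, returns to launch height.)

v₀ = 111.6 km/h × 0.2777777777777778 = 31.0 m/s
T = 2 × v₀ × sin(θ) / g = 2 × 31.0 × sin(30°) / 10.0 = 2 × 31.0 × 0.5 / 10.0 = 3.1 s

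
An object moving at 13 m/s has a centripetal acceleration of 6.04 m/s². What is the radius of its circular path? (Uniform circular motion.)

r = v²/a_c = 13²/6.04 = 27.98 m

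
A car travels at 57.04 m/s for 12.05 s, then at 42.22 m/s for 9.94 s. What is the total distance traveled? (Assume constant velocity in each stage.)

d₁ = v₁t₁ = 57.04 × 12.05 = 687.332 m
d₂ = v₂t₂ = 42.22 × 9.94 = 419.6668 m
d_total = 687.332 + 419.6668 = 1107.0 m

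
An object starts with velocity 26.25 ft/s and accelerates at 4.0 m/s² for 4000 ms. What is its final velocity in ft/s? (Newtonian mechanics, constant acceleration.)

v₀ = 26.25 ft/s × 0.3048 = 8.001 m/s
t = 4000 ms × 0.001 = 4.0 s
v = v₀ + a × t = 8.001 + 4.0 × 4.0 = 24.001 m/s
v = 24.001 m/s / 0.3048 = 78.74 ft/s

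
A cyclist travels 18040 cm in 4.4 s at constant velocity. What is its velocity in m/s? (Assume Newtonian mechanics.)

d = 18040 cm × 0.01 = 180.4 m
v = d / t = 180.4 / 4.4 = 41.0 m/s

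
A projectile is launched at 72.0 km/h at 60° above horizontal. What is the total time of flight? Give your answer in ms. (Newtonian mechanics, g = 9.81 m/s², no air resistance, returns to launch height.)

v₀ = 72.0 km/h × 0.2777777777777778 = 20.0 m/s
T = 2 × v₀ × sin(θ) / g = 2 × 20.0 × sin(60°) / 9.81 = 2 × 20.0 × 0.866025 / 9.81 = 3.53119 s
T = 3.53119 s / 0.001 = 3531 ms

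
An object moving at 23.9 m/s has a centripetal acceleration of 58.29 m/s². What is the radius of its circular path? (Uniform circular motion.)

r = v²/a_c = 23.9²/58.29 = 9.8 m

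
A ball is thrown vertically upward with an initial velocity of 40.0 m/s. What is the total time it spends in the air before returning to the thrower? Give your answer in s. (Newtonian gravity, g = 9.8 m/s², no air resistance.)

t_total = 2 × v₀ / g = 2 × 40.0 / 9.8 = 8.163 s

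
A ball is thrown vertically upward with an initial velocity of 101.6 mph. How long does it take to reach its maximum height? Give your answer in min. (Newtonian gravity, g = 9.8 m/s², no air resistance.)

v₀ = 101.6 mph × 0.44704 = 45.4193 m/s
t_up = v₀ / g = 45.4193 / 9.8 = 4.63462 s
t_up = 4.63462 s / 60.0 = 0.07724 min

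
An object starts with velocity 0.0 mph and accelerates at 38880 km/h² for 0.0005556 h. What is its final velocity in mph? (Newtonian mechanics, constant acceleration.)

v₀ = 0.0 mph × 0.44704 = 0.0 m/s
a = 38880 km/h² × 7.716049382716049e-05 = 3.0 m/s²
t = 0.0005556 h × 3600.0 = 2.00016 s
v = v₀ + a × t = 0.0 + 3.0 × 2.00016 = 6.00048 m/s
v = 6.00048 m/s / 0.44704 = 13.42 mph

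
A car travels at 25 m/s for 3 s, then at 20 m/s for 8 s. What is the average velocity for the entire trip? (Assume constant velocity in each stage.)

d₁ = v₁t₁ = 25 × 3 = 75 m
d₂ = v₂t₂ = 20 × 8 = 160 m
d_total = 235 m, t_total = 11 s
v_avg = d_total/t_total = 235/11 = 21.36 m/s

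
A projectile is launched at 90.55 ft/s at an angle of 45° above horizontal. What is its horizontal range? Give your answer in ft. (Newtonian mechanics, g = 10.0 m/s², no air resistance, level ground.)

v₀ = 90.55 ft/s × 0.3048 = 27.5996 m/s
R = v₀² × sin(2θ) / g = 27.5996² × sin(2 × 45°) / 10.0 = 761.738 × 1.0 / 10.0 = 76.1738 m
R = 76.1738 m / 0.3048 = 249.9 ft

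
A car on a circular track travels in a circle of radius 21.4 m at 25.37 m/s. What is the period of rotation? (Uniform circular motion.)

T = 2πr/v = 2π×21.4/25.37 = 5.3 s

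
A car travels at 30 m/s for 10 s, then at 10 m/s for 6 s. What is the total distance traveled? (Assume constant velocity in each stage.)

d₁ = v₁t₁ = 30 × 10 = 300 m
d₂ = v₂t₂ = 10 × 6 = 60 m
d_total = 300 + 60 = 360 m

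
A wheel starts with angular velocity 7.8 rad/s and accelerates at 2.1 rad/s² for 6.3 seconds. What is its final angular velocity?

ω = ω₀ + αt = 7.8 + 2.1 × 6.3 = 21.03 rad/s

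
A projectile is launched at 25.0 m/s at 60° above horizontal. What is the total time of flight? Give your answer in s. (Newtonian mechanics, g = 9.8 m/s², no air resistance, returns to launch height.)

T = 2 × v₀ × sin(θ) / g = 2 × 25.0 × sin(60°) / 9.8 = 2 × 25.0 × 0.866025 / 9.8 = 4.418 s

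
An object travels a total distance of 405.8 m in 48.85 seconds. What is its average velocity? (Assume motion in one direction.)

v_avg = Δd / Δt = 405.8 / 48.85 = 8.31 m/s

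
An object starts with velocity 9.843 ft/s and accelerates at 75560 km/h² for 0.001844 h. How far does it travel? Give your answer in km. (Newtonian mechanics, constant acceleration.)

v₀ = 9.843 ft/s × 0.3048 = 3.00015 m/s
a = 75560 km/h² × 7.716049382716049e-05 = 5.83025 m/s²
t = 0.001844 h × 3600.0 = 6.6384 s
d = v₀ × t + ½ × a × t² = 3.00015 × 6.6384 + 0.5 × 5.83025 × 6.6384² = 148.381 m
d = 148.381 m / 1000.0 = 0.1484 km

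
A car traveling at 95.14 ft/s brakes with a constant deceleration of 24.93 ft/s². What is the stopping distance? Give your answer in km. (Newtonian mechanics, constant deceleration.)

v₀ = 95.14 ft/s × 0.3048 = 28.9987 m/s
a = 24.93 ft/s² × 0.3048 = 7.59866 m/s²
d = v₀² / (2a) = 28.9987² / (2 × 7.59866) = 840.925 / 15.1973 = 55.3338 m
d = 55.3338 m / 1000.0 = 0.05533 km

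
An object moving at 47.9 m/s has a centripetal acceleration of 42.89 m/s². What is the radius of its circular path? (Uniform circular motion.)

r = v²/a_c = 47.9²/42.89 = 53.5 m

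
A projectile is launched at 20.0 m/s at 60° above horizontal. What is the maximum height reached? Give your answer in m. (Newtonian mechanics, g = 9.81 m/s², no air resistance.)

H = v₀² × sin²(θ) / (2g) = 20.0² × sin(60°)² / (2 × 9.81) = 400.0 × 0.75 / 19.62 = 15.29 m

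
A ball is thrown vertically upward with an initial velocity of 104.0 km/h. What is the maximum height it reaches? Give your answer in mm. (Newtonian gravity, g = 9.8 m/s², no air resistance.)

v₀ = 104.0 km/h × 0.2777777777777778 = 28.8889 m/s
h_max = v₀² / (2g) = 28.8889² / (2 × 9.8) = 834.569 / 19.6 = 42.5801 m
h_max = 42.5801 m / 0.001 = 42580 mm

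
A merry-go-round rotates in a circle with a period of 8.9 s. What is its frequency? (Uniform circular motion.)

f = 1/T = 1/8.9 = 0.1124 Hz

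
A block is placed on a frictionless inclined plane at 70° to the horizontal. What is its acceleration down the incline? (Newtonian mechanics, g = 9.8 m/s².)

a = g sin(θ) = 9.8 × sin(70°) = 9.8 × 0.9397 = 9.21 m/s²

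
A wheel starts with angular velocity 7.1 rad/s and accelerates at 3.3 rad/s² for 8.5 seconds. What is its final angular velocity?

ω = ω₀ + αt = 7.1 + 3.3 × 8.5 = 35.15 rad/s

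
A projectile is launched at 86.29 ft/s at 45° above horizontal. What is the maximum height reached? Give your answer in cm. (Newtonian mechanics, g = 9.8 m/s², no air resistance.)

v₀ = 86.29 ft/s × 0.3048 = 26.3012 m/s
H = v₀² × sin²(θ) / (2g) = 26.3012² × sin(45°)² / (2 × 9.8) = 691.753 × 0.5 / 19.6 = 17.6468 m
H = 17.6468 m / 0.01 = 1765 cm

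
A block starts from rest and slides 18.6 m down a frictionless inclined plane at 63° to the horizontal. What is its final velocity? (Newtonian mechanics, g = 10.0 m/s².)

a = g sin(θ) = 10.0 × sin(63°) = 8.9101 m/s²
v = √(2ad) = √(2 × 8.9101 × 18.6) = 18.21 m/s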